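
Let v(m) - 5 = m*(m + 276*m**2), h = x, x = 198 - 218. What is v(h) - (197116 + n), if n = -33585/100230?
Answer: -16068276663/6682 ≈ -2.4047e+6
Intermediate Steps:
n = -2239/6682 (n = -33585*1/100230 = -2239/6682 ≈ -0.33508)
x = -20
h = -20
v(m) = 5 + m*(m + 276*m**2)
v(h) - (197116 + n) = (5 + (-20)**2 + 276*(-20)**3) - (197116 - 2239/6682) = (5 + 400 + 276*(-8000)) - 1*1317126873/6682 = (5 + 400 - 2208000) - 1317126873/6682 = -2207595 - 1317126873/6682 = -16068276663/6682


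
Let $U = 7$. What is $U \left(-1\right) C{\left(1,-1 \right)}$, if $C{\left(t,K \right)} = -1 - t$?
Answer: $14$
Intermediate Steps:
$U \left(-1\right) C{\left(1,-1 \right)} = 7 \left(-1\right) \left(-1 - 1\right) = - 7 \left(-1 - 1\right) = \left(-7\right) \left(-2\right) = 14$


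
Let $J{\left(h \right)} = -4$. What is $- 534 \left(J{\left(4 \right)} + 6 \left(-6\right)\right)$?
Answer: $21360$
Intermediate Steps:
$- 534 \left(J{\left(4 \right)} + 6 \left(-6\right)\right) = - 534 \left(-4 + 6 \left(-6\right)\right) = - 534 \left(-4 - 36\right) = \left(-534\right) \left(-40\right) = 21360$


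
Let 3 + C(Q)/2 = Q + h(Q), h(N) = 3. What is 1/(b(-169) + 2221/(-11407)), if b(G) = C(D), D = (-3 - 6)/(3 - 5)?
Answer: 11407/100442 ≈ 0.11357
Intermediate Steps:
D = 9/2 (D = -9/(-2) = -9*(-½) = 9/2 ≈ 4.5000)
C(Q) = 2*Q (C(Q) = -6 + 2*(Q + 3) = -6 + 2*(3 + Q) = -6 + (6 + 2*Q) = 2*Q)
b(G) = 9 (b(G) = 2*(9/2) = 9)
1/(b(-169) + 2221/(-11407)) = 1/(9 + 2221/(-11407)) = 1/(9 + 2221*(-1/11407)) = 1/(9 - 2221/11407) = 1/(100442/11407) = 11407/100442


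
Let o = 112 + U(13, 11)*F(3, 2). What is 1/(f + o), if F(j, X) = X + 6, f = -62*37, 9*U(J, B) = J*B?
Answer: -9/18494 ≈ -0.00048664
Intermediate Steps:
U(J, B) = B*J/9 (U(J, B) = (J*B)/9 = (B*J)/9 = B*J/9)
f = -2294
F(j, X) = 6 + X
o = 2152/9 (o = 112 + ((⅑)*11*13)*(6 + 2) = 112 + (143/9)*8 = 112 + 1144/9 = 2152/9 ≈ 239.11)
1/(f + o) = 1/(-2294 + 2152/9) = 1/(-18494/9) = -9/18494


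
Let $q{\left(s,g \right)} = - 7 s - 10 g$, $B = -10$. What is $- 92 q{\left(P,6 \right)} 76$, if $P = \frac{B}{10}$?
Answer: $370576$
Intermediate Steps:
$P = -1$ ($P = - \frac{10}{10} = \left(-10\right) \frac{1}{10} = -1$)
$q{\left(s,g \right)} = - 10 g - 7 s$
$- 92 q{\left(P,6 \right)} 76 = - 92 \left(\left(-10\right) 6 - -7\right) 76 = - 92 \left(-60 + 7\right) 76 = \left(-92\right) \left(-53\right) 76 = 4876 \cdot 76 = 370576$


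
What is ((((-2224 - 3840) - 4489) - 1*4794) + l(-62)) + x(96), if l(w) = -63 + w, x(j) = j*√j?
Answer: -15472 + 384*√6 ≈ -14531.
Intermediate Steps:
x(j) = j^(3/2)
((((-2224 - 3840) - 4489) - 1*4794) + l(-62)) + x(96) = ((((-2224 - 3840) - 4489) - 1*4794) + (-63 - 62)) + 96^(3/2) = (((-6064 - 4489) - 4794) - 125) + 384*√6 = ((-10553 - 4794) - 125) + 384*√6 = (-15347 - 125) + 384*√6 = -15472 + 384*√6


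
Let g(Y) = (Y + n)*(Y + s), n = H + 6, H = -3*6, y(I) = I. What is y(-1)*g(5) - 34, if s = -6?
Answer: -41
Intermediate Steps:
H = -18
n = -12 (n = -18 + 6 = -12)
g(Y) = (-12 + Y)*(-6 + Y) (g(Y) = (Y - 12)*(Y - 6) = (-12 + Y)*(-6 + Y))
y(-1)*g(5) - 34 = -(72 + 5² - 18*5) - 34 = -(72 + 25 - 90) - 34 = -1*7 - 34 = -7 - 34 = -41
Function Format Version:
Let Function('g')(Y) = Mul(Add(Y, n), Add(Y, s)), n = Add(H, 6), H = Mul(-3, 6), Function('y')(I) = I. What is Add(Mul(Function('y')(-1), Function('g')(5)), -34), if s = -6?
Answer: -41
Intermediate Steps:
H = -18
n = -12 (n = Add(-18, 6) = -12)
Function('g')(Y) = Mul(Add(-12, Y), Add(-6, Y)) (Function('g')(Y) = Mul(Add(Y, -12), Add(Y, -6)) = Mul(Add(-12, Y), Add(-6, Y)))
Add(Mul(Function('y')(-1), Function('g')(5)), -34) = Add(Mul(-1, Add(72, Pow(5, 2), Mul(-18, 5))), -34) = Add(Mul(-1, Add(72, 25, -90)), -34) = Add(Mul(-1, 7), -34) = Add(-7, -34) = -41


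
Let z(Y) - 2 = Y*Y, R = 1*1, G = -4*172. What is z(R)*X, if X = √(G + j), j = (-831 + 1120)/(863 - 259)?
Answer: 3*I*√62704713/302 ≈ 78.662*I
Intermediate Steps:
j = 289/604 ≈ 0.47848
G = -688
R = 1
z(Y) = 2 + Y² (z(Y) = 2 + Y*Y = 2 + Y²)
X = I*√62704713/302 (X = √(-688 + 289/604) = √(-415263/604) = I*√62704713/302 ≈ 26.221*I)
z(R)*X = (2 + 1²)*(I*√62704713/302) = (2 + 1)*(I*√62704713/302) = 3*(I*√62704713/302) = 3*I*√62704713/302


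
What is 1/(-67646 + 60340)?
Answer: -1/7306 ≈ -0.00013687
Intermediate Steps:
1/(-67646 + 60340) = 1/(-7306) = -1/7306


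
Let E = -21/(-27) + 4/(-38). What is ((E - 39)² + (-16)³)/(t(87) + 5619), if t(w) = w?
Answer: -38408110/83424573 ≈ -0.46039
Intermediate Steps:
E = 115/171 (E = -21*(-1/27) + 4*(-1/38) = 7/9 - 2/19 = 115/171 ≈ 0.67251)
((E - 39)² + (-16)³)/(t(87) + 5619) = ((115/171 - 39)² + (-16)³)/(87 + 5619) = ((-6554/171)² - 4096)/5706 = (42954916/29241 - 4096)*(1/5706) = -76816220/29241*1/5706 = -38408110/83424573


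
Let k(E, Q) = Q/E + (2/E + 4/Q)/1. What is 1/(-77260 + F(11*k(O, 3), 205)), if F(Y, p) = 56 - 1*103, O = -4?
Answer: -1/77307 ≈ -1.2935e-5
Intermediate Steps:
k(E, Q) = 2/E + 4/Q + Q/E (k(E, Q) = Q/E + (2/E + 4/Q)*1 = Q/E + (2/E + 4/Q) = 2/E + 4/Q + Q/E)
F(Y, p) = -47 (F(Y, p) = 56 - 103 = -47)
1/(-77260 + F(11*k(O, 3), 205)) = 1/(-77260 - 47) = 1/(-77307) = -1/77307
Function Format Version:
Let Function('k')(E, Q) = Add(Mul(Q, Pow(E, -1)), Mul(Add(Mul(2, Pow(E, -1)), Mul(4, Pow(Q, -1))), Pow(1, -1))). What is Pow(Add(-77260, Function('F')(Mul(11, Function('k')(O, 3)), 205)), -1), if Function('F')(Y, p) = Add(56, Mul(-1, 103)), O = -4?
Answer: Rational(-1, 77307) ≈ -1.2935e-5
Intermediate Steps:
Function('k')(E, Q) = Add(Mul(2, Pow(E, -1)), Mul(4, Pow(Q, -1)), Mul(Q, Pow(E, -1))) (Function('k')(E, Q) = Add(Mul(Q, Pow(E, -1)), Mul(Add(Mul(2, Pow(E, -1)), Mul(4, Pow(Q, -1))), 1)) = Add(Mul(Q, Pow(E, -1)), Add(Mul(2, Pow(E, -1)), Mul(4, Pow(Q, -1)))) = Add(Mul(2, Pow(E, -1)), Mul(4, Pow(Q, -1)), Mul(Q, Pow(E, -1))))
Function('F')(Y, p) = -47 (Function('F')(Y, p) = Add(56, -103) = -47)
Pow(Add(-77260, Function('F')(Mul(11, Function('k')(O, 3)), 205)), -1) = Pow(Add(-77260, -47), -1) = Pow(-77307, -1) = Rational(-1, 77307)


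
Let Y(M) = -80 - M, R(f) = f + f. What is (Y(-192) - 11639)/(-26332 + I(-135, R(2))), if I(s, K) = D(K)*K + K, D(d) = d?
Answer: 11527/26312 ≈ 0.43809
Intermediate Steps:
R(f) = 2*f
I(s, K) = K + K² (I(s, K) = K*K + K = K² + K = K + K²)
(Y(-192) - 11639)/(-26332 + I(-135, R(2))) = ((-80 - 1*(-192)) - 11639)/(-26332 + (2*2)*(1 + 2*2)) = ((-80 + 192) - 11639)/(-26332 + 4*(1 + 4)) = (112 - 11639)/(-26332 + 4*5) = -11527/(-26332 + 20) = -11527/(-26312) = -11527*(-1/26312) = 11527/26312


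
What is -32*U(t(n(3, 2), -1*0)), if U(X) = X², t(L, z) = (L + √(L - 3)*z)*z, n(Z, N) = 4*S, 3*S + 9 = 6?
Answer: 0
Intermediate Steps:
S = -1 (S = -3 + (⅓)*6 = -3 + 2 = -1)
n(Z, N) = -4 (n(Z, N) = 4*(-1) = -4)
t(L, z) = z*(L + z*√(-3 + L)) (t(L, z) = (L + √(-3 + L)*z)*z = (L + z*√(-3 + L))*z = z*(L + z*√(-3 + L)))
-32*U(t(n(3, 2), -1*0)) = -32*((-1*0)*(-4 + (-1*0)*√(-3 - 4)))² = -32*(0*(-4 + 0*√(-7)))² = -32*(0*(-4 + 0*(I*√7)))² = -32*(0*(-4 + 0))² = -32*(0*(-4))² = -32*0² = -32*0 = 0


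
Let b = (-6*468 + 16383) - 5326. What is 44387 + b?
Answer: 52636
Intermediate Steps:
b = 8249 (b = (-2808 + 16383) - 5326 = 13575 - 5326 = 8249)
44387 + b = 44387 + 8249 = 52636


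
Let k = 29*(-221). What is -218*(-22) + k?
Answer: -1613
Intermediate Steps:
k = -6409
-218*(-22) + k = -218*(-22) - 6409 = 4796 - 6409 = -1613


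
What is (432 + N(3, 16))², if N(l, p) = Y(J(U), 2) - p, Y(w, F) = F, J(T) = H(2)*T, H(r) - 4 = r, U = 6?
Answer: 174724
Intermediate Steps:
H(r) = 4 + r
J(T) = 6*T (J(T) = (4 + 2)*T = 6*T)
N(l, p) = 2 - p
(432 + N(3, 16))² = (432 + (2 - 1*16))² = (432 + (2 - 16))² = (432 - 14)² = 418² = 174724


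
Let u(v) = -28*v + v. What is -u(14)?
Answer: 378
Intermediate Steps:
u(v) = -27*v
-u(14) = -(-27)*14 = -1*(-378) = 378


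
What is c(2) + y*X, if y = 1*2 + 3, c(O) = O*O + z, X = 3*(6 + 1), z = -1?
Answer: 108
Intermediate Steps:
X = 21 (X = 3*7 = 21)
c(O) = -1 + O**2 (c(O) = O*O - 1 = O**2 - 1 = -1 + O**2)
y = 5 (y = 2 + 3 = 5)
c(2) + y*X = (-1 + 2**2) + 5*21 = (-1 + 4) + 105 = 3 + 105 = 108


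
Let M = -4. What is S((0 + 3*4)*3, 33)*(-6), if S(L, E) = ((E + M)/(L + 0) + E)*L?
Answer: -7302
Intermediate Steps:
S(L, E) = L*(E + (-4 + E)/L) (S(L, E) = ((E - 4)/(L + 0) + E)*L = ((-4 + E)/L + E)*L = (E + (-4 + E)/L)*L = L*(E + (-4 + E)/L))
S((0 + 3*4)*3, 33)*(-6) = (-4 + 33 + 33*((0 + 3*4)*3))*(-6) = (-4 + 33 + 33*((0 + 12)*3))*(-6) = (-4 + 33 + 33*(12*3))*(-6) = (-4 + 33 + 33*36)*(-6) = (-4 + 33 + 1188)*(-6) = 1217*(-6) = -7302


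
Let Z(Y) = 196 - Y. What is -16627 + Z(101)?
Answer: -16532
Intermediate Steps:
-16627 + Z(101) = -16627 + (196 - 1*101) = -16627 + (196 - 101) = -16627 + 95 = -16532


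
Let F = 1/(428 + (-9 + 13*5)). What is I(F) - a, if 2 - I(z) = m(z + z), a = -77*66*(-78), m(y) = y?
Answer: -95927349/242 ≈ -3.9639e+5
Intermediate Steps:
a = 396396 (a = -5082*(-78) = 396396)
F = 1/484 (F = 1/(428 + (-9 + 65)) = 1/(428 + 56) = 1/484 ≈ 0.0020661)
I(z) = 2 - 2*z (I(z) = 2 - (z + z) = 2 - 2*z)
I(F) - a = (2 - 2*1/484) - 1*396396 = (2 - 1/242) - 396396 = 483/242 - 396396 = -95927349/242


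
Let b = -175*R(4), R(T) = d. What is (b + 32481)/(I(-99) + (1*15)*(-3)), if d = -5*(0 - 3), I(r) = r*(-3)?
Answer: 2488/21 ≈ 118.48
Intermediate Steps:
I(r) = -3*r
d = 15 (d = -5*(-3) = 15)
R(T) = 15
b = -2625 (b = -175*15 = -2625)
(b + 32481)/(I(-99) + (1*15)*(-3)) = (-2625 + 32481)/(-3*(-99) + (1*15)*(-3)) = 29856/(297 + 15*(-3)) = 29856/(297 - 45) = 29856/252 = 29856*(1/252) = 2488/21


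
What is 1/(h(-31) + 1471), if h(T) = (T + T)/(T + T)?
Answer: 1/1472 ≈ 0.00067935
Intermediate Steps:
h(T) = 1 (h(T) = (2*T)/((2*T)) = (2*T)*(1/(2*T)) = 1)
1/(h(-31) + 1471) = 1/(1 + 1471) = 1/1472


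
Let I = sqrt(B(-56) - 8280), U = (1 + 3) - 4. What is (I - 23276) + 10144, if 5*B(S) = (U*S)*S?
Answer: -13132 + 6*I*sqrt(230) ≈ -13132.0 + 90.995*I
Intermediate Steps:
U = 0 (U = 4 - 4 = 0)
B(S) = 0 (B(S) = ((0*S)*S)/5 = (0*S)/5 = (1/5)*0 = 0)
I = 6*I*sqrt(230) (I = sqrt(0 - 8280) = sqrt(-8280) = 6*I*sqrt(230) ≈ 90.995*I)
(I - 23276) + 10144 = (6*I*sqrt(230) - 23276) + 10144 = (-23276 + 6*I*sqrt(230)) + 10144 = -13132 + 6*I*sqrt(230)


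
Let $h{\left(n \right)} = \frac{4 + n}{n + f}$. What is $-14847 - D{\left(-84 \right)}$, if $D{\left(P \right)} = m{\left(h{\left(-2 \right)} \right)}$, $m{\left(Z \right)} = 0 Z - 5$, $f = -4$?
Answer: $-14842$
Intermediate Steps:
$h{\left(n \right)} = \frac{4 + n}{-4 + n}$ ($h{\left(n \right)} = \frac{4 + n}{n - 4} = \frac{4 + n}{-4 + n}$)
$m{\left(Z \right)} = -5$ ($m{\left(Z \right)} = 0 - 5 = -5$)
$D{\left(P \right)} = -5$
$-14847 - D{\left(-84 \right)} = -14847 - -5 = -14847 + 5 = -14842$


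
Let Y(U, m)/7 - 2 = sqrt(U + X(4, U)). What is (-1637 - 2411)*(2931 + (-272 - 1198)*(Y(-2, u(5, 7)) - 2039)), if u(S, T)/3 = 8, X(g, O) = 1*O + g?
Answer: -12061748688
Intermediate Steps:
X(g, O) = O + g
u(S, T) = 24 (u(S, T) = 3*8 = 24)
Y(U, m) = 14 + 7*sqrt(4 + 2*U) (Y(U, m) = 14 + 7*sqrt(U + (U + 4)) = 14 + 7*sqrt(U + (4 + U)) = 14 + 7*sqrt(4 + 2*U))
(-1637 - 2411)*(2931 + (-272 - 1198)*(Y(-2, u(5, 7)) - 2039)) = (-1637 - 2411)*(2931 + (-272 - 1198)*((14 + 7*sqrt(4 + 2*(-2))) - 2039)) = -4048*(2931 - 1470*((14 + 7*sqrt(4 - 4)) - 2039)) = -4048*(2931 - 1470*((14 + 7*sqrt(0)) - 2039)) = -4048*(2931 - 1470*((14 + 7*0) - 2039)) = -4048*(2931 - 1470*((14 + 0) - 2039)) = -4048*(2931 - 1470*(14 - 2039)) = -4048*(2931 - 1470*(-2025)) = -4048*(2931 + 2976750) = -4048*2979681 = -12061748688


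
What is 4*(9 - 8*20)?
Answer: -604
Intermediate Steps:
4*(9 - 8*20) = 4*(9 - 160) = 4*(-151) = -604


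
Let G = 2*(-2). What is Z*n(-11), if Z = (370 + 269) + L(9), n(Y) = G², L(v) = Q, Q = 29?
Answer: 10688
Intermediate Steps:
G = -4
L(v) = 29
n(Y) = 16 (n(Y) = (-4)² = 16)
Z = 668 (Z = (370 + 269) + 29 = 639 + 29 = 668)
Z*n(-11) = 668*16 = 10688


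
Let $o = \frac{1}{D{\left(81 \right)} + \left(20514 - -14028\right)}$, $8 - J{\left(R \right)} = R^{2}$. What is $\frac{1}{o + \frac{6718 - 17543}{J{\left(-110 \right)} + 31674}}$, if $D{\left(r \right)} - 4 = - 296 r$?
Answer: $- \frac{51745435}{28600167} \approx -1.8093$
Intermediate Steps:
$D{\left(r \right)} = 4 - 296 r$
$J{\left(R \right)} = 8 - R^{2}$
$o = \frac{1}{10570}$ ($o = \frac{1}{\left(4 - 23976\right) + \left(20514 - -14028\right)} = \frac{1}{\left(4 - 23976\right) + \left(20514 + 14028\right)} = \frac{1}{-23972 + 34542} = \frac{1}{10570} \approx 9.4607 \cdot 10^{-5}$)
$\frac{1}{o + \frac{6718 - 17543}{J{\left(-110 \right)} + 31674}} = \frac{1}{\frac{1}{10570} + \frac{6718 - 17543}{\left(8 - \left(-110\right)^{2}\right) + 31674}} = \frac{1}{\frac{1}{10570} - \frac{10825}{\left(8 - 12100\right) + 31674}} = \frac{1}{\frac{1}{10570} - \frac{10825}{-12092 + 31674}} = \frac{1}{\frac{1}{10570} - \frac{10825}{19582}} = \frac{1}{- \frac{28600167}{51745435}} = - \frac{51745435}{28600167}$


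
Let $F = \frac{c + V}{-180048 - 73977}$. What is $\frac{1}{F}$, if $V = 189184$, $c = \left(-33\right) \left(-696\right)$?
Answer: $- \frac{254025}{212152} \approx -1.1974$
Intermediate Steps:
$c = 22968$
$F = - \frac{212152}{254025}$ ($F = \frac{22968 + 189184}{-180048 - 73977} = \frac{212152}{-254025} = 212152 \left(- \frac{1}{254025}\right) = - \frac{212152}{254025} \approx -0.83516$)
$\frac{1}{F} = \frac{1}{- \frac{212152}{254025}} = - \frac{254025}{212152}$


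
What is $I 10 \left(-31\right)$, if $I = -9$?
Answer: $2790$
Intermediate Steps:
$I 10 \left(-31\right) = \left(-9\right) 10 \left(-31\right) = \left(-90\right) \left(-31\right) = 2790$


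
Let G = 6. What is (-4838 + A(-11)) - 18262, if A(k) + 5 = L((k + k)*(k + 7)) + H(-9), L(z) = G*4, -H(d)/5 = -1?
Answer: -23076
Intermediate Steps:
H(d) = 5 (H(d) = -5*(-1) = 5)
L(z) = 24 (L(z) = 6*4 = 24)
A(k) = 24 (A(k) = -5 + (24 + 5) = -5 + 29 = 24)
(-4838 + A(-11)) - 18262 = (-4838 + 24) - 18262 = -4814 - 18262 = -23076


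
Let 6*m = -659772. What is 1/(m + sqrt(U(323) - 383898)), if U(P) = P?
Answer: -109962/12092025019 - 5*I*sqrt(15343)/12092025019 ≈ -9.0938e-6 - 5.1218e-8*I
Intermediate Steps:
m = -109962 (m = (1/6)*(-659772) = -109962)
1/(m + sqrt(U(323) - 383898)) = 1/(-109962 + sqrt(323 - 383898)) = 1/(-109962 + sqrt(-383575)) = 1/(-109962 + 5*I*sqrt(15343))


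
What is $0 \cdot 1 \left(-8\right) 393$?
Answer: $0$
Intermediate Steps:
$0 \cdot 1 \left(-8\right) 393 = 0 \left(-8\right) 393 = 0 \cdot 393 = 0$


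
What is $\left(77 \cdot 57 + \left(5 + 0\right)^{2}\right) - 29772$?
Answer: $-25358$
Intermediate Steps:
$\left(77 \cdot 57 + \left(5 + 0\right)^{2}\right) - 29772 = \left(4389 + 5^{2}\right) - 29772 = \left(4389 + 25\right) - 29772 = 4414 - 29772 = -25358$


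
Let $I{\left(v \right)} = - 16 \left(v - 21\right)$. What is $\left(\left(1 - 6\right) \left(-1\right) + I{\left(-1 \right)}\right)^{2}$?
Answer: $127449$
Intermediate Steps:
$I{\left(v \right)} = 336 - 16 v$ ($I{\left(v \right)} = - 16 \left(-21 + v\right) = 336 - 16 v$)
$\left(\left(1 - 6\right) \left(-1\right) + I{\left(-1 \right)}\right)^{2} = \left(\left(1 - 6\right) \left(-1\right) + \left(336 - -16\right)\right)^{2} = \left(\left(-5\right) \left(-1\right) + \left(336 + 16\right)\right)^{2} = \left(5 + 352\right)^{2} = 357^{2} = 127449$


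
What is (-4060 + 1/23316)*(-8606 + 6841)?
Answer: 167080122635/23316 ≈ 7.1659e+6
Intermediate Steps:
(-4060 + 1/23316)*(-8606 + 6841) = (-4060 + 1/23316)*(-1765) = -94662959/23316*(-1765) = 167080122635/23316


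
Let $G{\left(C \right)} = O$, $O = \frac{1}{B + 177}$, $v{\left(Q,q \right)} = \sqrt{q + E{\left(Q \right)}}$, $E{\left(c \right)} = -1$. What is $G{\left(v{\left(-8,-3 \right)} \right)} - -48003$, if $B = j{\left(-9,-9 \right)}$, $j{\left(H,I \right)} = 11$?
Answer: $\frac{9024565}{188} \approx 48003.0$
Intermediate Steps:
$B = 11$
$v{\left(Q,q \right)} = \sqrt{-1 + q}$ ($v{\left(Q,q \right)} = \sqrt{q - 1} = \sqrt{-1 + q}$)
$O = \frac{1}{188}$ ($O = \frac{1}{11 + 177} = \frac{1}{188} \approx 0.0053191$)
$G{\left(C \right)} = \frac{1}{188}$
$G{\left(v{\left(-8,-3 \right)} \right)} - -48003 = \frac{1}{188} - -48003 = \frac{1}{188} + 48003 = \frac{9024565}{188}$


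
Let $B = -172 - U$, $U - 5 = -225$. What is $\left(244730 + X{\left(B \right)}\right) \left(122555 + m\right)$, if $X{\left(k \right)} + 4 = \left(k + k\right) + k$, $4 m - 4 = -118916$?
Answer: $22730547490$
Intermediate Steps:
$U = -220$ ($U = 5 - 225 = -220$)
$m = -29728$ ($m = 1 + \frac{1}{4} \left(-118916\right) = 1 - 29729 = -29728$)
$B = 48$ ($B = -172 - -220 = -172 + 220 = 48$)
$X{\left(k \right)} = -4 + 3 k$ ($X{\left(k \right)} = -4 + \left(\left(k + k\right) + k\right) = -4 + \left(2 k + k\right) = -4 + 3 k$)
$\left(244730 + X{\left(B \right)}\right) \left(122555 + m\right) = \left(244730 + \left(-4 + 3 \cdot 48\right)\right) \left(122555 - 29728\right) = \left(244730 + \left(-4 + 144\right)\right) 92827 = \left(244730 + 140\right) 92827 = 244870 \cdot 92827 = 22730547490$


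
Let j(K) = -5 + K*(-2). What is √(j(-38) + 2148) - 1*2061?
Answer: -2061 + √2219 ≈ -2013.9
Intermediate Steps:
j(K) = -5 - 2*K
√(j(-38) + 2148) - 1*2061 = √((-5 - 2*(-38)) + 2148) - 1*2061 = √((-5 + 76) + 2148) - 2061 = √(71 + 2148) - 2061 = √2219 - 2061 = -2061 + √2219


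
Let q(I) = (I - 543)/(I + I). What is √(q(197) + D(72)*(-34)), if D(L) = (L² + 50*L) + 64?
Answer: I*√11675023169/197 ≈ 548.48*I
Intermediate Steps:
D(L) = 64 + L² + 50*L
q(I) = (-543 + I)/(2*I) (q(I) = (-543 + I)/((2*I)) = (-543 + I)*(1/(2*I)) = (-543 + I)/(2*I))
√(q(197) + D(72)*(-34)) = √((½)*(-543 + 197)/197 + (64 + 72² + 50*72)*(-34)) = √((½)*(1/197)*(-346) + (64 + 5184 + 3600)*(-34)) = √(-173/197 + 8848*(-34)) = √(-173/197 - 300832) = √(-59264077/197) = I*√11675023169/197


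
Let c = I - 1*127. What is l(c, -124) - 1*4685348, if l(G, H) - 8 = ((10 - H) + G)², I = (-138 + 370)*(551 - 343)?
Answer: 2324631829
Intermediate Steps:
I = 48256 (I = 232*208 = 48256)
c = 48129 (c = 48256 - 1*127 = 48256 - 127 = 48129)
l(G, H) = 8 + (10 + G - H)² (l(G, H) = 8 + ((10 - H) + G)² = 8 + (10 + G - H)²)
l(c, -124) - 1*4685348 = (8 + (10 + 48129 - 1*(-124))²) - 1*4685348 = (8 + (10 + 48129 + 124)²) - 4685348 = (8 + 48263²) - 4685348 = (8 + 2329317169) - 4685348 = 2329317177 - 4685348 = 2324631829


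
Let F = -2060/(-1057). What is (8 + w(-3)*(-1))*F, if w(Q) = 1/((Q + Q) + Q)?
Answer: 150380/9513 ≈ 15.808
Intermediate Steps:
F = 2060/1057 (F = -2060*(-1/1057) = 2060/1057 ≈ 1.9489)
w(Q) = 1/(3*Q) (w(Q) = 1/(2*Q + Q) = 1/(3*Q))
(8 + w(-3)*(-1))*F = (8 + ((⅓)/(-3))*(-1))*(2060/1057) = (8 + ((⅓)*(-⅓))*(-1))*(2060/1057) = (8 - ⅑*(-1))*(2060/1057) = (8 + ⅑)*(2060/1057) = (73/9)*(2060/1057) = 150380/9513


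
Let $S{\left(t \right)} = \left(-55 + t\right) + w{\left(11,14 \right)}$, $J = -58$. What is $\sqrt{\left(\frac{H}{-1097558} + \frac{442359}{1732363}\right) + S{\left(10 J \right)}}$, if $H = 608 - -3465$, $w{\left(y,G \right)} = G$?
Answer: $\frac{i \sqrt{2244131695442951360866867894}}{1901368869554} \approx 24.915 i$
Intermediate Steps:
$H = 4073$ ($H = 608 + 3465 = 4073$)
$S{\left(t \right)} = -41 + t$ ($S{\left(t \right)} = \left(-55 + t\right) + 14 = -41 + t$)
$\sqrt{\left(\frac{H}{-1097558} + \frac{442359}{1732363}\right) + S{\left(10 J \right)}} = \sqrt{\left(\frac{4073}{-1097558} + \frac{442359}{1732363}\right) + \left(-41 + 10 \left(-58\right)\right)} = \sqrt{\left(4073 \left(- \frac{1}{1097558}\right) + 442359 \cdot \frac{1}{1732363}\right) - 621} = \sqrt{\left(- \frac{4073}{1097558} + \frac{442359}{1732363}\right) - 621} = \sqrt{\frac{478458744823}{1901368869554} - 621} = \sqrt{- \frac{1180271609248211}{1901368869554}} = \frac{i \sqrt{2244131695442951360866867894}}{1901368869554}$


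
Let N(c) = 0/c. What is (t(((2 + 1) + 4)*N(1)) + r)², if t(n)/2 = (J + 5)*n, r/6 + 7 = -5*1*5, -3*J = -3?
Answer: 36864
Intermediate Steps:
J = 1 (J = -⅓*(-3) = 1)
N(c) = 0
r = -192 (r = -42 + 6*(-5*1*5) = -42 + 6*(-5*5) = -42 + 6*(-25) = -42 - 150 = -192)
t(n) = 12*n (t(n) = 2*((1 + 5)*n) = 2*(6*n) = 12*n)
(t(((2 + 1) + 4)*N(1)) + r)² = (12*(((2 + 1) + 4)*0) - 192)² = (12*((3 + 4)*0) - 192)² = (12*(7*0) - 192)² = (12*0 - 192)² = (0 - 192)² = (-192)² = 36864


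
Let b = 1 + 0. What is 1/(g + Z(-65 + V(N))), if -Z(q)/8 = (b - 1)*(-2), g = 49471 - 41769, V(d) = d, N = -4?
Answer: 1/7702 ≈ 0.00012984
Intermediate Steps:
b = 1
g = 7702
Z(q) = 0 (Z(q) = -8*(1 - 1)*(-2) = -0*(-2) = -8*0 = 0)
1/(g + Z(-65 + V(N))) = 1/(7702 + 0) = 1/7702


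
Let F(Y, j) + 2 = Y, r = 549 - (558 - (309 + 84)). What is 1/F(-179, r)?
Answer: -1/181 ≈ -0.0055249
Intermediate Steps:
r = 384 (r = 549 - (558 - 1*393) = 549 - (558 - 393) = 549 - 1*165 = 549 - 165 = 384)
F(Y, j) = -2 + Y
1/F(-179, r) = 1/(-2 - 179) = 1/(-181) = -1/181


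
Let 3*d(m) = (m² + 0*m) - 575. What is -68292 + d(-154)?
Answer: -181735/3 ≈ -60578.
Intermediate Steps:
d(m) = -575/3 + m²/3 (d(m) = ((m² + 0*m) - 575)/3 = ((m² + 0) - 575)/3 = (m² - 575)/3 = (-575 + m²)/3 = -575/3 + m²/3)
-68292 + d(-154) = -68292 + (-575/3 + (⅓)*(-154)²) = -68292 + (-575/3 + (⅓)*23716) = -68292 + (-575/3 + 23716/3) = -68292 + 23141/3 = -181735/3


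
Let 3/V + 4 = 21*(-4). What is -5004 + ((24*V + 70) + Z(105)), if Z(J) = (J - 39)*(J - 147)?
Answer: -84775/11 ≈ -7706.8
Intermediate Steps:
V = -3/88 (V = 3/(-4 + 21*(-4)) = 3/(-4 - 84) = 3/(-88) = 3*(-1/88) = -3/88 ≈ -0.034091)
Z(J) = (-147 + J)*(-39 + J) (Z(J) = (-39 + J)*(-147 + J) = (-147 + J)*(-39 + J))
-5004 + ((24*V + 70) + Z(105)) = -5004 + ((24*(-3/88) + 70) + (5733 + 105² - 186*105)) = -5004 + ((-9/11 + 70) + (5733 + 11025 - 19530)) = -5004 + (761/11 - 2772) = -5004 - 29731/11 = -84775/11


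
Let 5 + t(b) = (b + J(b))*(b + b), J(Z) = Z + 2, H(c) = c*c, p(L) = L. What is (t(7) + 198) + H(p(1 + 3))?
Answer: 433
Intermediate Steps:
H(c) = c²
J(Z) = 2 + Z
t(b) = -5 + 2*b*(2 + 2*b) (t(b) = -5 + (b + (2 + b))*(b + b) = -5 + (2 + 2*b)*(2*b) = -5 + 2*b*(2 + 2*b))
(t(7) + 198) + H(p(1 + 3)) = ((-5 + 4*7 + 4*7²) + 198) + (1 + 3)² = ((-5 + 28 + 4*49) + 198) + 4² = ((-5 + 28 + 196) + 198) + 16 = (219 + 198) + 16 = 417 + 16 = 433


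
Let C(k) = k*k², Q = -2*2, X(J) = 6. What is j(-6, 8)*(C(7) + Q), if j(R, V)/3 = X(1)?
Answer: 6102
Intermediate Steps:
Q = -4
j(R, V) = 18 (j(R, V) = 3*6 = 18)
C(k) = k³
j(-6, 8)*(C(7) + Q) = 18*(7³ - 4) = 18*(343 - 4) = 18*339 = 6102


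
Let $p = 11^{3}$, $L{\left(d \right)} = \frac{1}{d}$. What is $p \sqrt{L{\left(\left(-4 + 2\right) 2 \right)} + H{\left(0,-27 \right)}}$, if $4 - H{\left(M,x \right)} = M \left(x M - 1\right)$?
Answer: $\frac{1331 \sqrt{15}}{2} \approx 2577.5$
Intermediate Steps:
$p = 1331$
$H{\left(M,x \right)} = 4 - M \left(-1 + M x\right)$ ($H{\left(M,x \right)} = 4 - M \left(x M - 1\right) = 4 - M \left(M x - 1\right) = 4 - M \left(-1 + M x\right)$)
$p \sqrt{L{\left(\left(-4 + 2\right) 2 \right)} + H{\left(0,-27 \right)}} = 1331 \sqrt{\frac{1}{\left(-4 + 2\right) 2} + \left(4 + 0 - - 27 \cdot 0^{2}\right)} = 1331 \sqrt{\frac{1}{\left(-2\right) 2} + \left(4 + 0 - \left(-27\right) 0\right)} = 1331 \sqrt{\frac{1}{-4} + \left(4 + 0 + 0\right)} = 1331 \sqrt{- \frac{1}{4} + 4} = 1331 \sqrt{\frac{15}{4}} = 1331 \frac{\sqrt{15}}{2} = \frac{1331 \sqrt{15}}{2}$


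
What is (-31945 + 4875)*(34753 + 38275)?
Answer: -1976867960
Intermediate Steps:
(-31945 + 4875)*(34753 + 38275) = -27070*73028 = -1976867960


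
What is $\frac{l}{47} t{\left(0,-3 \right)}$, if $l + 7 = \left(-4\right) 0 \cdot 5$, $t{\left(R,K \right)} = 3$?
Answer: $- \frac{21}{47} \approx -0.44681$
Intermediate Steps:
$l = -7$ ($l = -7 + \left(-4\right) 0 \cdot 5 = -7 + 0 \cdot 5 = -7 + 0 = -7$)
$\frac{l}{47} t{\left(0,-3 \right)} = \frac{1}{47} \left(-7\right) 3 = \left(- \frac{7}{47}\right) 3 = - \frac{21}{47}$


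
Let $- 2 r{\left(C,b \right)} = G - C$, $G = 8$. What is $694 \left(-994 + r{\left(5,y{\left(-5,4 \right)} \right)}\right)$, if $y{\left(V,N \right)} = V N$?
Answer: $-690877$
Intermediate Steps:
$y{\left(V,N \right)} = N V$
$r{\left(C,b \right)} = -4 + \frac{C}{2}$ ($r{\left(C,b \right)} = - \frac{8 - C}{2} = -4 + \frac{C}{2}$)
$694 \left(-994 + r{\left(5,y{\left(-5,4 \right)} \right)}\right) = 694 \left(-994 + \left(-4 + \frac{1}{2} \cdot 5\right)\right) = 694 \left(-994 + \left(-4 + \frac{5}{2}\right)\right) = 694 \left(-994 - \frac{3}{2}\right) = 694 \left(- \frac{1991}{2}\right) = -690877$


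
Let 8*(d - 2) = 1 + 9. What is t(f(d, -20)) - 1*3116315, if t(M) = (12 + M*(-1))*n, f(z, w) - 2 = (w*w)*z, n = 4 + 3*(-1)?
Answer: -3117605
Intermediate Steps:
d = 13/4 (d = 2 + (1 + 9)/8 = 2 + (⅛)*10 = 2 + 5/4 = 13/4 ≈ 3.2500)
n = 1 (n = 4 - 3 = 1)
f(z, w) = 2 + z*w² (f(z, w) = 2 + (w*w)*z = 2 + w²*z = 2 + z*w²)
t(M) = 12 - M (t(M) = (12 + M*(-1))*1 = (12 - M)*1 = 12 - M)
t(f(d, -20)) - 1*3116315 = (12 - (2 + (13/4)*(-20)²)) - 1*3116315 = (12 - (2 + (13/4)*400)) - 3116315 = (12 - (2 + 1300)) - 3116315 = (12 - 1*1302) - 3116315 = (12 - 1302) - 3116315 = -1290 - 3116315 = -3117605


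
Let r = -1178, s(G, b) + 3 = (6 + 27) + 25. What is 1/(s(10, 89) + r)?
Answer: -1/1123 ≈ -0.00089047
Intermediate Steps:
s(G, b) = 55 (s(G, b) = -3 + ((6 + 27) + 25) = -3 + (33 + 25) = -3 + 58 = 55)
1/(s(10, 89) + r) = 1/(55 - 1178) = 1/(-1123) = -1/1123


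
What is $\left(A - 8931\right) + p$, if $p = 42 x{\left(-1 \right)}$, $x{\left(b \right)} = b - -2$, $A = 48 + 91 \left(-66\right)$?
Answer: $-14847$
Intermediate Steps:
$A = -5958$ ($A = 48 - 6006 = -5958$)
$x{\left(b \right)} = 2 + b$ ($x{\left(b \right)} = b + 2 = 2 + b$)
$p = 42$ ($p = 42 \left(2 - 1\right) = 42 \cdot 1 = 42$)
$\left(A - 8931\right) + p = \left(-5958 - 8931\right) + 42 = -14889 + 42 = -14847$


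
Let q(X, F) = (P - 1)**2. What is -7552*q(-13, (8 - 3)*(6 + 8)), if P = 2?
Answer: -7552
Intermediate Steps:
q(X, F) = 1 (q(X, F) = (2 - 1)**2 = 1**2 = 1)
-7552*q(-13, (8 - 3)*(6 + 8)) = -7552*1 = -7552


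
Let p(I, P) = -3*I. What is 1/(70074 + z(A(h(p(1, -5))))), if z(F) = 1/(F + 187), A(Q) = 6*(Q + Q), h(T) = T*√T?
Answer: 2722865605/190802097508609 - 36*I*√3/190802097508609 ≈ 1.4271e-5 - 3.268e-13*I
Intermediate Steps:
h(T) = T^(3/2)
A(Q) = 12*Q (A(Q) = 6*(2*Q) = 12*Q)
z(F) = 1/(187 + F)
1/(70074 + z(A(h(p(1, -5))))) = 1/(70074 + 1/(187 + 12*(-3*1)^(3/2))) = 1/(70074 + 1/(187 + 12*(-3)^(3/2))) = 1/(70074 + 1/(187 + 12*(-3*I*√3))) = 1/(70074 + 1/(187 - 36*I*√3))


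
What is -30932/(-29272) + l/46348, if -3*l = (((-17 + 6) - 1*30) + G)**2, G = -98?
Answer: 466918087/508761996 ≈ 0.91775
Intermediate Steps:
l = -19321/3 (l = -(((-17 + 6) - 1*30) - 98)**2/3 = -((-11 - 30) - 98)**2/3 = -(-41 - 98)**2/3 = -1/3*(-139)**2 = -1/3*19321 = -19321/3 ≈ -6440.3)
-30932/(-29272) + l/46348 = -30932/(-29272) - 19321/3/46348 = -30932*(-1/29272) - 19321/3*1/46348 = 7733/7318 - 19321/139044 = 466918087/508761996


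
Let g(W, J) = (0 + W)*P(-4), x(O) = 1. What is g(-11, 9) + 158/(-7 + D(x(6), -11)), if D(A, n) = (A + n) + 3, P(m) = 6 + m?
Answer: -233/7 ≈ -33.286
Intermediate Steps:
D(A, n) = 3 + A + n
g(W, J) = 2*W (g(W, J) = (0 + W)*(6 - 4) = W*2 = 2*W)
g(-11, 9) + 158/(-7 + D(x(6), -11)) = 2*(-11) + 158/(-7 + (3 + 1 - 11)) = -22 + 158/(-7 - 7) = -22 + 158/(-14) = -22 - 1/14*158 = -22 - 79/7 = -233/7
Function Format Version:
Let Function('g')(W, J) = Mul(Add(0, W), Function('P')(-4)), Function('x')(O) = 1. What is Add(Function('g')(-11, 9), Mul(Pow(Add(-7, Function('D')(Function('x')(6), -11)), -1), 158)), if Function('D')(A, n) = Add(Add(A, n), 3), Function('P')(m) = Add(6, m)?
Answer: Rational(-233, 7) ≈ -33.286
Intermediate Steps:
Function('D')(A, n) = Add(3, A, n)
Function('g')(W, J) = Mul(2, W) (Function('g')(W, J) = Mul(Add(0, W), Add(6, -4)) = Mul(W, 2) = Mul(2, W))
Add(Function('g')(-11, 9), Mul(Pow(Add(-7, Function('D')(Function('x')(6), -11)), -1), 158)) = Add(Mul(2, -11), Mul(Pow(Add(-7, Add(3, 1, -11)), -1), 158)) = Add(-22, Mul(Pow(Add(-7, -7), -1), 158)) = Add(-22, Mul(Pow(-14, -1), 158)) = Add(-22, Mul(Rational(-1, 14), 158)) = Add(-22, Rational(-79, 7)) = Rational(-233, 7)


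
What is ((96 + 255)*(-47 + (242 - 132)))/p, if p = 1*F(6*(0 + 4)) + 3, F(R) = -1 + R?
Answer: 1701/2 ≈ 850.50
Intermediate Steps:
p = 26 (p = 1*(-1 + 6*(0 + 4)) + 3 = 1*(-1 + 6*4) + 3 = 1*(-1 + 24) + 3 = 1*23 + 3 = 23 + 3 = 26)
((96 + 255)*(-47 + (242 - 132)))/p = ((96 + 255)*(-47 + (242 - 132)))/26 = (351*(-47 + 110))*(1/26) = (351*63)*(1/26) = 22113*(1/26) = 1701/2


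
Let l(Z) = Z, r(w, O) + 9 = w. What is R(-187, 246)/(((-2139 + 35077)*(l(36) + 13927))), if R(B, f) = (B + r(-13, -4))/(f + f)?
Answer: -209/226277340648 ≈ -9.2365e-10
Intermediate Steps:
r(w, O) = -9 + w
R(B, f) = (-22 + B)/(2*f) (R(B, f) = (B + (-9 - 13))/(f + f) = (B - 22)/((2*f)) = (-22 + B)*(1/(2*f)) = (-22 + B)/(2*f))
R(-187, 246)/(((-2139 + 35077)*(l(36) + 13927))) = ((½)*(-22 - 187)/246)/(((-2139 + 35077)*(36 + 13927))) = ((½)*(1/246)*(-209))/((32938*13963)) = -209/492/459913294 = -209/492*1/459913294 = -209/226277340648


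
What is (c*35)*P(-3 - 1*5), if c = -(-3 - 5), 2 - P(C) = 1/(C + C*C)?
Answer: 555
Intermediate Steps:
P(C) = 2 - 1/(C + C**2) (P(C) = 2 - 1/(C + C*C) = 2 - 1/(C + C**2))
c = 8 (c = -1*(-8) = 8)
(c*35)*P(-3 - 1*5) = (8*35)*((-1 + 2*(-3 - 1*5) + 2*(-3 - 1*5)**2)/((-3 - 1*5)*(1 + (-3 - 1*5)))) = 280*((-1 + 2*(-3 - 5) + 2*(-3 - 5)**2)/((-3 - 5)*(1 + (-3 - 5)))) = 280*((-1 + 2*(-8) + 2*(-8)**2)/((-8)*(1 - 8))) = 280*(-1/8*(-1 - 16 + 2*64)/(-7)) = 280*(-1/8*(-1/7)*(-1 - 16 + 128)) = 280*(-1/8*(-1/7)*111) = 280*(111/56) = 555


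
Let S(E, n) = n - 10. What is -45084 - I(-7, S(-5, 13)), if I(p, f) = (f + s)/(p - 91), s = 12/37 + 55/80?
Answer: -2615590969/58016 ≈ -45084.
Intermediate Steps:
s = 599/592 (s = 12*(1/37) + 55*(1/80) = 12/37 + 11/16 = 599/592 ≈ 1.0118)
S(E, n) = -10 + n
I(p, f) = (599/592 + f)/(-91 + p) (I(p, f) = (f + 599/592)/(p - 91) = (599/592 + f)/(-91 + p))
-45084 - I(-7, S(-5, 13)) = -45084 - (599/592 + (-10 + 13))/(-91 - 7) = -45084 - (599/592 + 3)/(-98) = -45084 - (-1)*2375/(98*592) = -45084 - 1*(-2375/58016) = -45084 + 2375/58016 = -2615590969/58016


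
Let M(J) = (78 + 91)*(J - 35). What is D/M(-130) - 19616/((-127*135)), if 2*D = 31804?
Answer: 18290158/31872555 ≈ 0.57385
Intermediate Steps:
D = 15902 (D = (½)*31804 = 15902)
M(J) = -5915 + 169*J (M(J) = 169*(-35 + J) = -5915 + 169*J)
D/M(-130) - 19616/((-127*135)) = 15902/(-5915 + 169*(-130)) - 19616/((-127*135)) = 15902/(-5915 - 21970) - 19616/(-17145) = 15902/(-27885) - 19616*(-1/17145) = 15902*(-1/27885) + 19616/17145 = -15902/27885 + 19616/17145 = 18290158/31872555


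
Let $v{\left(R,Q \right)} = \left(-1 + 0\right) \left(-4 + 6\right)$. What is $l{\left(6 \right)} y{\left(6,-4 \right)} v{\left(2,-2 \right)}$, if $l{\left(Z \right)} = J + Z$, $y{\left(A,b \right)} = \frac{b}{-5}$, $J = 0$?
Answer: $- \frac{48}{5} \approx -9.6$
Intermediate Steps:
$y{\left(A,b \right)} = - \frac{b}{5}$ ($y{\left(A,b \right)} = b \left(- \frac{1}{5}\right) = - \frac{b}{5}$)
$v{\left(R,Q \right)} = -2$ ($v{\left(R,Q \right)} = \left(-1\right) 2 = -2$)
$l{\left(Z \right)} = Z$ ($l{\left(Z \right)} = 0 + Z = Z$)
$l{\left(6 \right)} y{\left(6,-4 \right)} v{\left(2,-2 \right)} = 6 \left(\left(- \frac{1}{5}\right) \left(-4\right)\right) \left(-2\right) = 6 \cdot \frac{4}{5} \left(-2\right) = \frac{24}{5} \left(-2\right) = - \frac{48}{5}$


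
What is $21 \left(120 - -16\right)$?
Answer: $2856$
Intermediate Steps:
$21 \left(120 - -16\right) = 21 \left(120 + 16\right) = 21 \cdot 136 = 2856$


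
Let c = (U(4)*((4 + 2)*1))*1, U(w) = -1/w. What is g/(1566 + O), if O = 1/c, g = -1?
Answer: -3/4696 ≈ -0.00063884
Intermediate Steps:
c = -3/2 (c = ((-1/4)*((4 + 2)*1))*1 = ((-1*1/4)*(6*1))*1 = -1/4*6*1 = -3/2*1 = -3/2 ≈ -1.5000)
O = -2/3 (O = 1/(-3/2) = -2/3 ≈ -0.66667)
g/(1566 + O) = -1/(1566 - 2/3) = -1/4696/3 = -1*3/4696 = -3/4696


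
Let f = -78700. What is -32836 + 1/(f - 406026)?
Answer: -15916462937/484726 ≈ -32836.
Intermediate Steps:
-32836 + 1/(f - 406026) = -32836 + 1/(-78700 - 406026) = -32836 + 1/(-484726) = -32836 - 1/484726 = -15916462937/484726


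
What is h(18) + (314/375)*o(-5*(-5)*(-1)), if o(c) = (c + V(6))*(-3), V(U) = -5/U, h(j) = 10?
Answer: 5617/75 ≈ 74.893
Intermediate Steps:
o(c) = 5/2 - 3*c (o(c) = (c - 5/6)*(-3) = (-5/6 + c)*(-3) = 5/2 - 3*c)
h(18) + (314/375)*o(-5*(-5)*(-1)) = 10 + (314/375)*(5/2 - 3*(-5*(-5))*(-1)) = 10 + (314*(1/375))*(5/2 - 75*(-1)) = 10 + 314*(5/2 - 3*(-25))/375 = 10 + 314*(5/2 + 75)/375 = 10 + (314/375)*(155/2) = 10 + 4867/75 = 5617/75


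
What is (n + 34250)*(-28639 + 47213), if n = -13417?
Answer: 386952142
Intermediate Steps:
(n + 34250)*(-28639 + 47213) = (-13417 + 34250)*(-28639 + 47213) = 20833*18574 = 386952142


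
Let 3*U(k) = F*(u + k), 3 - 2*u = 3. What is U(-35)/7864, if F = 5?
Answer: -175/23592 ≈ -0.0074178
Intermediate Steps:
u = 0 (u = 3/2 - ½*3 = 3/2 - 3/2 = 0)
U(k) = 5*k/3 (U(k) = (5*(0 + k))/3 = (5*k)/3 = 5*k/3)
U(-35)/7864 = ((5/3)*(-35))/7864 = -175/3*1/7864 = -175/23592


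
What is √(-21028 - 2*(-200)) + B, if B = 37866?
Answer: 37866 + 6*I*√573 ≈ 37866.0 + 143.62*I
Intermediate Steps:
√(-21028 - 2*(-200)) + B = √(-21028 - 2*(-200)) + 37866 = √(-21028 + 400) + 37866 = √(-20628) + 37866 = 6*I*√573 + 37866 = 37866 + 6*I*√573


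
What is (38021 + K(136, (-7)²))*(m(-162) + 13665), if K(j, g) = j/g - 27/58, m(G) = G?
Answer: 208452074463/406 ≈ 5.1343e+8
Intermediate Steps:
K(j, g) = -27/58 + j/g (K(j, g) = j/g - 27*1/58 = j/g - 27/58 = -27/58 + j/g)
(38021 + K(136, (-7)²))*(m(-162) + 13665) = (38021 + (-27/58 + 136/((-7)²)))*(-162 + 13665) = (38021 + (-27/58 + 136/49))*13503 = (38021 + 6565/2842)*13503 = (108062247/2842)*13503 = 208452074463/406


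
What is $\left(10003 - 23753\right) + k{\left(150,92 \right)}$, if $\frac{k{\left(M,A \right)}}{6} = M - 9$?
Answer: $-12904$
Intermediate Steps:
$k{\left(M,A \right)} = -54 + 6 M$ ($k{\left(M,A \right)} = 6 \left(M - 9\right) = 6 \left(-9 + M\right) = -54 + 6 M$)
$\left(10003 - 23753\right) + k{\left(150,92 \right)} = \left(10003 - 23753\right) + \left(-54 + 6 \cdot 150\right) = -13750 + \left(-54 + 900\right) = -13750 + 846 = -12904$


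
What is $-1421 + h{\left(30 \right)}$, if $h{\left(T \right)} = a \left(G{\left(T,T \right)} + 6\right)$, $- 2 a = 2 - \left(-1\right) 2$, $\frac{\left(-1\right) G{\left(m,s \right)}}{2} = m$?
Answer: $-1313$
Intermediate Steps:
$G{\left(m,s \right)} = - 2 m$
$a = -2$ ($a = - \frac{2 - \left(-1\right) 2}{2} = - \frac{2 - -2}{2} = - \frac{2 + 2}{2} = \left(- \frac{1}{2}\right) 4 = -2$)
$h{\left(T \right)} = -12 + 4 T$ ($h{\left(T \right)} = - 2 \left(- 2 T + 6\right) = - 2 \left(6 - 2 T\right) = -12 + 4 T$)
$-1421 + h{\left(30 \right)} = -1421 + \left(-12 + 4 \cdot 30\right) = -1421 + \left(-12 + 120\right) = -1421 + 108 = -1313$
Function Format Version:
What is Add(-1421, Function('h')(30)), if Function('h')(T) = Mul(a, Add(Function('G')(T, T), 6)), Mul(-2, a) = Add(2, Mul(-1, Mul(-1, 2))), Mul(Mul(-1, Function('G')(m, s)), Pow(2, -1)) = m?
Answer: -1313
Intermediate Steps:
Function('G')(m, s) = Mul(-2, m)
a = -2 (a = Mul(Rational(-1, 2), Add(2, Mul(-1, Mul(-1, 2)))) = Mul(Rational(-1, 2), Add(2, Mul(-1, -2))) = Mul(Rational(-1, 2), Add(2, 2)) = Mul(Rational(-1, 2), 4) = -2)
Function('h')(T) = Add(-12, Mul(4, T)) (Function('h')(T) = Mul(-2, Add(Mul(-2, T), 6)) = Mul(-2, Add(6, Mul(-2, T))) = Add(-12, Mul(4, T)))
Add(-1421, Function('h')(30)) = Add(-1421, Add(-12, Mul(4, 30))) = Add(-1421, Add(-12, 120)) = Add(-1421, 108) = -1313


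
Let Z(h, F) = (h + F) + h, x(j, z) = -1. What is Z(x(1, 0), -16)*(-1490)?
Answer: 26820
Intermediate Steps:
Z(h, F) = F + 2*h (Z(h, F) = (F + h) + h = F + 2*h)
Z(x(1, 0), -16)*(-1490) = (-16 + 2*(-1))*(-1490) = (-16 - 2)*(-1490) = -18*(-1490) = 26820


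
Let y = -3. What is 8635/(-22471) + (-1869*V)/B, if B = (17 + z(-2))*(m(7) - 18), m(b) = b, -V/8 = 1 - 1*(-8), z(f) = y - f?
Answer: -378174661/494362 ≈ -764.98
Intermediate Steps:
z(f) = -3 - f
V = -72 (V = -8*(1 - 1*(-8)) = -8*(1 + 8) = -8*9 = -72)
B = -176 (B = (17 + (-3 - 1*(-2)))*(7 - 18) = (17 + (-3 + 2))*(-11) = (17 - 1)*(-11) = 16*(-11) = -176)
8635/(-22471) + (-1869*V)/B = 8635/(-22471) - 1869*(-72)/(-176) = 8635*(-1/22471) + 134568*(-1/176) = -8635/22471 - 16821/22 = -378174661/494362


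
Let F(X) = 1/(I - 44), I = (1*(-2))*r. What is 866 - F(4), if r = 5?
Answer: 46765/54 ≈ 866.02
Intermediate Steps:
I = -10 (I = (1*(-2))*5 = -2*5 = -10)
F(X) = -1/54 (F(X) = 1/(-10 - 44) = 1/(-54) = -1/54)
866 - F(4) = 866 - 1*(-1/54) = 866 + 1/54 = 46765/54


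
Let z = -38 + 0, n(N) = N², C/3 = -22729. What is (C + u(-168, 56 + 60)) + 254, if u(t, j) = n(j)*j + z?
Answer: 1492925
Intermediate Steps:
C = -68187 (C = 3*(-22729) = -68187)
z = -38
u(t, j) = -38 + j³ (u(t, j) = j²*j - 38 = j³ - 38 = -38 + j³)
(C + u(-168, 56 + 60)) + 254 = (-68187 + (-38 + (56 + 60)³)) + 254 = (-68187 + (-38 + 116³)) + 254 = (-68187 + (-38 + 1560896)) + 254 = (-68187 + 1560858) + 254 = 1492671 + 254 = 1492925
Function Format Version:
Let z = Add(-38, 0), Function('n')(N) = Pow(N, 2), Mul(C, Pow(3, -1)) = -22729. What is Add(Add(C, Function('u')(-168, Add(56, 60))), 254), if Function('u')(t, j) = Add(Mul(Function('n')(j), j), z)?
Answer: 1492925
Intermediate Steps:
C = -68187 (C = Mul(3, -22729) = -68187)
z = -38
Function('u')(t, j) = Add(-38, Pow(j, 3)) (Function('u')(t, j) = Add(Mul(Pow(j, 2), j), -38) = Add(Pow(j, 3), -38) = Add(-38, Pow(j, 3)))
Add(Add(C, Function('u')(-168, Add(56, 60))), 254) = Add(Add(-68187, Add(-38, Pow(Add(56, 60), 3))), 254) = Add(Add(-68187, Add(-38, Pow(116, 3))), 254) = Add(Add(-68187, Add(-38, 1560896)), 254) = Add(Add(-68187, 1560858), 254) = Add(1492671, 254) = 1492925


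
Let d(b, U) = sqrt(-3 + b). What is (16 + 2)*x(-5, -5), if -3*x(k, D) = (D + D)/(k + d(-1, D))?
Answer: -300/29 - 120*I/29 ≈ -10.345 - 4.1379*I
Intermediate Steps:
x(k, D) = -2*D/(3*(k + 2*I)) (x(k, D) = -(D + D)/(3*(k + sqrt(-3 - 1))) = -2*D/(3*(k + sqrt(-4))) = -2*D/(3*(k + 2*I)))
(16 + 2)*x(-5, -5) = (16 + 2)*(-2*(-5)/(3*(-5) + 6*I)) = 18*(-2*(-5)/(-15 + 6*I)) = 18*(-2*(-5)*(-15 - 6*I)/261) = 18*(-50/87 - 20*I/87) = -300/29 - 120*I/29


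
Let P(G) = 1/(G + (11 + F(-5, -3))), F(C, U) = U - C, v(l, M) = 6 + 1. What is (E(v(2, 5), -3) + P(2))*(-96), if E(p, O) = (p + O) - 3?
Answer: -512/5 ≈ -102.40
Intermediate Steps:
v(l, M) = 7
E(p, O) = -3 + O + p (E(p, O) = (O + p) - 3 = -3 + O + p)
P(G) = 1/(13 + G) (P(G) = 1/(G + (11 + (-3 - 1*(-5)))) = 1/(G + (11 + (-3 + 5))) = 1/(G + (11 + 2)) = 1/(G + 13) = 1/(13 + G))
(E(v(2, 5), -3) + P(2))*(-96) = ((-3 - 3 + 7) + 1/(13 + 2))*(-96) = (1 + 1/15)*(-96) = (16/15)*(-96) = -512/5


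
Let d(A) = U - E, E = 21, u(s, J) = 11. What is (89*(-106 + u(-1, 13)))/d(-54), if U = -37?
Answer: 8455/58 ≈ 145.78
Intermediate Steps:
d(A) = -58 (d(A) = -37 - 1*21 = -37 - 21 = -58)
(89*(-106 + u(-1, 13)))/d(-54) = (89*(-106 + 11))/(-58) = (89*(-95))*(-1/58) = -8455*(-1/58) = 8455/58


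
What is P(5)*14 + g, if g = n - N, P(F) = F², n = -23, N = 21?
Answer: 306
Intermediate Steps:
g = -44 (g = -23 - 1*21 = -23 - 21 = -44)
P(5)*14 + g = 5²*14 - 44 = 25*14 - 44 = 350 - 44 = 306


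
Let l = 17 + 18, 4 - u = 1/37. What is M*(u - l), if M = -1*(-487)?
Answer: -559076/37 ≈ -15110.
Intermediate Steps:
u = 147/37 (u = 4 - 1/37 = 147/37 ≈ 3.9730)
l = 35
M = 487
M*(u - l) = 487*(147/37 - 1*35) = 487*(147/37 - 35) = 487*(-1148/37) = -559076/37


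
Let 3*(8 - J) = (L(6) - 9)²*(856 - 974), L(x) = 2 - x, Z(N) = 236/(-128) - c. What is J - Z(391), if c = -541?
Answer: 587153/96 ≈ 6116.2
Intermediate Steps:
Z(N) = 17253/32 (Z(N) = 236/(-128) - 1*(-541) = 236*(-1/128) + 541 = -59/32 + 541 = 17253/32)
J = 19966/3 (J = 8 - ((2 - 1*6) - 9)²*(856 - 974)/3 = 8 - ((2 - 6) - 9)²*(-118)/3 = 8 - (-4 - 9)²*(-118)/3 = 8 - (-13)²*(-118)/3 = 8 - 169*(-118)/3 = 8 - ⅓*(-19942) = 8 + 19942/3 = 19966/3 ≈ 6655.3)
J - Z(391) = 19966/3 - 1*17253/32 = 19966/3 - 17253/32 = 587153/96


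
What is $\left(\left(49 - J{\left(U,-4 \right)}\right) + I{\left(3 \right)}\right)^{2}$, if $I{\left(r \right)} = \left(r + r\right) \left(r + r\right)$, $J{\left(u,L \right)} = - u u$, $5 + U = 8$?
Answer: $8836$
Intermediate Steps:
$U = 3$ ($U = -5 + 8 = 3$)
$J{\left(u,L \right)} = - u^{2}$
$I{\left(r \right)} = 4 r^{2}$ ($I{\left(r \right)} = 2 r 2 r = 4 r^{2}$)
$\left(\left(49 - J{\left(U,-4 \right)}\right) + I{\left(3 \right)}\right)^{2} = \left(\left(49 - - 3^{2}\right) + 4 \cdot 3^{2}\right)^{2} = \left(\left(49 - \left(-1\right) 9\right) + 4 \cdot 9\right)^{2} = \left(\left(49 - -9\right) + 36\right)^{2} = \left(\left(49 + 9\right) + 36\right)^{2} = \left(58 + 36\right)^{2} = 94^{2} = 8836$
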